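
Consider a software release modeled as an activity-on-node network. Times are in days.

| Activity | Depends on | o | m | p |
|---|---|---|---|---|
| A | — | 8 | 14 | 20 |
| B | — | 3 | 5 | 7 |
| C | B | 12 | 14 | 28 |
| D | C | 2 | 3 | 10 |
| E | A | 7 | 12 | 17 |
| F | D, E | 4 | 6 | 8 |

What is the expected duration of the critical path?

te_A = (8 + 4·14 + 20)/6 = 84/6 = 14
te_B = (3 + 4·5 + 7)/6 = 30/6 = 5
te_C = (12 + 4·14 + 28)/6 = 96/6 = 16
te_D = (2 + 4·3 + 10)/6 = 24/6 = 4
te_E = (7 + 4·12 + 17)/6 = 72/6 = 12
te_F = (4 + 4·6 + 8)/6 = 36/6 = 6

Forward pass:
ES_A = 0; EF_A = 14
ES_B = 0; EF_B = 5
ES_C = 5; EF_C = 5+16 = 21
ES_D = 21; EF_D = 21+4 = 25
ES_E = 14; EF_E = 14+12 = 26
ES_F = max(EF_D=25, EF_E=26) = 26; EF_F = 26+6 = 32
Expected project duration μ = 32 days. Critical path: A → E → F.

32 days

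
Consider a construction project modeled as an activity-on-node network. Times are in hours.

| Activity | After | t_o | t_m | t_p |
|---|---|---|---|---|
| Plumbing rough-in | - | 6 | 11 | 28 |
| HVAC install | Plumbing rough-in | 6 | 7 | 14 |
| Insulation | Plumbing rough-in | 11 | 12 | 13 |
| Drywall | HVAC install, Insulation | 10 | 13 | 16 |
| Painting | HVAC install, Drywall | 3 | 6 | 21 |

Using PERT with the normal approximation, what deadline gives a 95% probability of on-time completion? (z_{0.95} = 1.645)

te_Plumbing rough-in = (6 + 4·11 + 28)/6 = 78/6 = 13; σ²_Plumbing rough-in = ((28−6)/6)² = 13.444
te_HVAC install = (6 + 4·7 + 14)/6 = 48/6 = 8; σ²_HVAC install = ((14−6)/6)² = 1.778
te_Insulation = (11 + 4·12 + 13)/6 = 72/6 = 12; σ²_Insulation = ((13−11)/6)² = 0.111
te_Drywall = (10 + 4·13 + 16)/6 = 78/6 = 13; σ²_Drywall = ((16−10)/6)² = 1.000
te_Painting = (3 + 4·6 + 21)/6 = 48/6 = 8; σ²_Painting = ((21−3)/6)² = 9.000

Forward pass:
ES_Plumbing rough-in = 0; EF_Plumbing rough-in = 13
ES_HVAC install = 13; EF_HVAC install = 13+8 = 21
ES_Insulation = 13; EF_Insulation = 13+12 = 25
ES_Drywall = max(EF_HVAC install=21, EF_Insulation=25) = 25; EF_Drywall = 25+13 = 38
ES_Painting = max(EF_HVAC install=21, EF_Drywall=38) = 38; EF_Painting = 38+8 = 46
Expected project duration μ = 46 hours. Critical path: Plumbing rough-in → Insulation → Drywall → Painting.

Variance along critical path = 13.444 + 0.111 + 1.000 + 9.000 = 23.556; σ = 4.853 hours.
D = μ + z·σ = 46 + 1.645·4.853 = 54.0 hours

54.0 hours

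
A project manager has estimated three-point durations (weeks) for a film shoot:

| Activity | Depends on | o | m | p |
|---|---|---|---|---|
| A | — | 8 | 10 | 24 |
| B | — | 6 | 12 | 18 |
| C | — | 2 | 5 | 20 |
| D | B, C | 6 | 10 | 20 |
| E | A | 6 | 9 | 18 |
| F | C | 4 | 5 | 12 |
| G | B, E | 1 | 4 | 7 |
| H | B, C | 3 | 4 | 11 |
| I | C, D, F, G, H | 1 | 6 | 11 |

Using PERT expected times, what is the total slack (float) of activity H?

9 weeks

te_A = (8 + 4·10 + 24)/6 = 72/6 = 12
te_B = (6 + 4·12 + 18)/6 = 72/6 = 12
te_C = (2 + 4·5 + 20)/6 = 42/6 = 7
te_D = (6 + 4·10 + 20)/6 = 66/6 = 11
te_E = (6 + 4·9 + 18)/6 = 60/6 = 10
te_F = (4 + 4·5 + 12)/6 = 36/6 = 6
te_G = (1 + 4·4 + 7)/6 = 24/6 = 4
te_H = (3 + 4·4 + 11)/6 = 30/6 = 5
te_I = (1 + 4·6 + 11)/6 = 36/6 = 6

Forward pass:
ES_A = 0; EF_A = 12
ES_B = 0; EF_B = 12
ES_C = 0; EF_C = 7
ES_D = max(EF_B=12, EF_C=7) = 12; EF_D = 12+11 = 23
ES_E = 12; EF_E = 12+10 = 22
ES_F = 7; EF_F = 7+6 = 13
ES_G = max(EF_B=12, EF_E=22) = 22; EF_G = 22+4 = 26
ES_H = max(EF_B=12, EF_C=7) = 12; EF_H = 12+5 = 17
ES_I = max(EF_C=7, EF_D=23, EF_F=13, EF_G=26, EF_H=17) = 26; EF_I = 26+6 = 32
Expected project duration μ = 32 weeks. Critical path: A → E → G → I.

Backward pass:
LF_I = 32; LS_I = 32−6 = 26
LF_H = LS_I = 26; LS_H = 26−5 = 21
LF_G = LS_I = 26; LS_G = 26−4 = 22
LF_F = LS_I = 26; LS_F = 26−6 = 20
LF_E = LS_G = 22; LS_E = 22−10 = 12
LF_D = LS_I = 26; LS_D = 26−11 = 15
LF_C = min(LS_D=15, LS_F=20, LS_H=21, LS_I=26) = 15; LS_C = 15−7 = 8
LF_B = min(LS_D=15, LS_G=22, LS_H=21) = 15; LS_B = 15−12 = 3
LF_A = LS_E = 12; LS_A = 12−12 = 0
Slack_H = LS_H − ES_H = 21 − 12 = 9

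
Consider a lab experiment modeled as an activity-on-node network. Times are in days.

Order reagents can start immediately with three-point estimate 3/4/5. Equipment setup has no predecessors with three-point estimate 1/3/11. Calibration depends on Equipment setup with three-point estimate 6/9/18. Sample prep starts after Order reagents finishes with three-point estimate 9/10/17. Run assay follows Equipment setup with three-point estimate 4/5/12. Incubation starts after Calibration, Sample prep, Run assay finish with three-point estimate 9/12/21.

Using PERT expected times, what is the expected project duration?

28 days

te_Order reagents = (3 + 4·4 + 5)/6 = 24/6 = 4
te_Equipment setup = (1 + 4·3 + 11)/6 = 24/6 = 4
te_Calibration = (6 + 4·9 + 18)/6 = 60/6 = 10
te_Sample prep = (9 + 4·10 + 17)/6 = 66/6 = 11
te_Run assay = (4 + 4·5 + 12)/6 = 36/6 = 6
te_Incubation = (9 + 4·12 + 21)/6 = 78/6 = 13

Forward pass:
ES_Order reagents = 0; EF_Order reagents = 4
ES_Equipment setup = 0; EF_Equipment setup = 4
ES_Calibration = 4; EF_Calibration = 4+10 = 14
ES_Sample prep = 4; EF_Sample prep = 4+11 = 15
ES_Run assay = 4; EF_Run assay = 4+6 = 10
ES_Incubation = max(EF_Calibration=14, EF_Sample prep=15, EF_Run assay=10) = 15; EF_Incubation = 15+13 = 28
Expected project duration μ = 28 days. Critical path: Order reagents → Sample prep → Incubation.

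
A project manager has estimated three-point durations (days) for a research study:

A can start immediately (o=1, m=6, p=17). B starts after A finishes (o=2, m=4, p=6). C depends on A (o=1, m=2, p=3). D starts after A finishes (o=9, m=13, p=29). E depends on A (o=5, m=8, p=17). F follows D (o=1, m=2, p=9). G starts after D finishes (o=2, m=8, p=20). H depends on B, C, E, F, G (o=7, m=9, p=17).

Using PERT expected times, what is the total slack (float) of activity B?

te_A = (1 + 4·6 + 17)/6 = 42/6 = 7
te_B = (2 + 4·4 + 6)/6 = 24/6 = 4
te_C = (1 + 4·2 + 3)/6 = 12/6 = 2
te_D = (9 + 4·13 + 29)/6 = 90/6 = 15
te_E = (5 + 4·8 + 17)/6 = 54/6 = 9
te_F = (1 + 4·2 + 9)/6 = 18/6 = 3
te_G = (2 + 4·8 + 20)/6 = 54/6 = 9
te_H = (7 + 4·9 + 17)/6 = 60/6 = 10

Forward pass:
ES_A = 0; EF_A = 7
ES_B = 7; EF_B = 7+4 = 11
ES_C = 7; EF_C = 7+2 = 9
ES_D = 7; EF_D = 7+15 = 22
ES_E = 7; EF_E = 7+9 = 16
ES_F = 22; EF_F = 22+3 = 25
ES_G = 22; EF_G = 22+9 = 31
ES_H = max(EF_B=11, EF_C=9, EF_E=16, EF_F=25, EF_G=31) = 31; EF_H = 31+10 = 41
Expected project duration μ = 41 days. Critical path: A → D → G → H.

Backward pass:
LF_H = 41; LS_H = 41−10 = 31
LF_G = LS_H = 31; LS_G = 31−9 = 22
LF_F = LS_H = 31; LS_F = 31−3 = 28
LF_E = LS_H = 31; LS_E = 31−9 = 22
LF_D = min(LS_F=28, LS_G=22) = 22; LS_D = 22−15 = 7
LF_C = LS_H = 31; LS_C = 31−2 = 29
LF_B = LS_H = 31; LS_B = 31−4 = 27
LF_A = min(LS_B=27, LS_C=29, LS_D=7, LS_E=22) = 7; LS_A = 7−7 = 0
Slack_B = LS_B − ES_B = 27 − 7 = 20

20 days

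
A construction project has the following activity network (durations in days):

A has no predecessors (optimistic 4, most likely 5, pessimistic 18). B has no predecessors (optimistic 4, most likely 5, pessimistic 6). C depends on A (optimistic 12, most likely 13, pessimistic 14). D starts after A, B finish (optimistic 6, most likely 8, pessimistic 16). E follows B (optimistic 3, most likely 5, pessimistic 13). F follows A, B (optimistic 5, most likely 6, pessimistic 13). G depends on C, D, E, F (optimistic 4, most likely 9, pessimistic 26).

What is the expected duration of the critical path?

te_A = (4 + 4·5 + 18)/6 = 42/6 = 7
te_B = (4 + 4·5 + 6)/6 = 30/6 = 5
te_C = (12 + 4·13 + 14)/6 = 78/6 = 13
te_D = (6 + 4·8 + 16)/6 = 54/6 = 9
te_E = (3 + 4·5 + 13)/6 = 36/6 = 6
te_F = (5 + 4·6 + 13)/6 = 42/6 = 7
te_G = (4 + 4·9 + 26)/6 = 66/6 = 11

Forward pass:
ES_A = 0; EF_A = 7
ES_B = 0; EF_B = 5
ES_C = 7; EF_C = 7+13 = 20
ES_D = max(EF_A=7, EF_B=5) = 7; EF_D = 7+9 = 16
ES_E = 5; EF_E = 5+6 = 11
ES_F = max(EF_A=7, EF_B=5) = 7; EF_F = 7+7 = 14
ES_G = max(EF_C=20, EF_D=16, EF_E=11, EF_F=14) = 20; EF_G = 20+11 = 31
Expected project duration μ = 31 days. Critical path: A → C → G.

31 days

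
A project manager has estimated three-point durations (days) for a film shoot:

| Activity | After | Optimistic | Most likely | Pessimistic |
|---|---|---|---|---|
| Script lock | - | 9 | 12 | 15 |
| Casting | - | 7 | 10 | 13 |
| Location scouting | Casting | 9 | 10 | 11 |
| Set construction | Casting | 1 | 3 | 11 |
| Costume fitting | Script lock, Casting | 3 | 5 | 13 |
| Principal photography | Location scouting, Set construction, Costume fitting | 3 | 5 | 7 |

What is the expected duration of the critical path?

te_Script lock = (9 + 4·12 + 15)/6 = 72/6 = 12
te_Casting = (7 + 4·10 + 13)/6 = 60/6 = 10
te_Location scouting = (9 + 4·10 + 11)/6 = 60/6 = 10
te_Set construction = (1 + 4·3 + 11)/6 = 24/6 = 4
te_Costume fitting = (3 + 4·5 + 13)/6 = 36/6 = 6
te_Principal photography = (3 + 4·5 + 7)/6 = 30/6 = 5

Forward pass:
ES_Script lock = 0; EF_Script lock = 12
ES_Casting = 0; EF_Casting = 10
ES_Location scouting = 10; EF_Location scouting = 10+10 = 20
ES_Set construction = 10; EF_Set construction = 10+4 = 14
ES_Costume fitting = max(EF_Script lock=12, EF_Casting=10) = 12; EF_Costume fitting = 12+6 = 18
ES_Principal photography = max(EF_Location scouting=20, EF_Set construction=14, EF_Costume fitting=18) = 20; EF_Principal photography = 20+5 = 25
Expected project duration μ = 25 days. Critical path: Casting → Location scouting → Principal photography.

25 days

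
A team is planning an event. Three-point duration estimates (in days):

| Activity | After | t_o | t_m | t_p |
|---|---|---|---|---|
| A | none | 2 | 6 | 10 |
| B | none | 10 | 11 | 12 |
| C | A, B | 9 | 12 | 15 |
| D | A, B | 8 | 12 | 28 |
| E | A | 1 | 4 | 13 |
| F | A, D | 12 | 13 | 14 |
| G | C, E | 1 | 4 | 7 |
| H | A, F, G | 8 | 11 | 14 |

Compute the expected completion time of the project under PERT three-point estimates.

te_A = (2 + 4·6 + 10)/6 = 36/6 = 6
te_B = (10 + 4·11 + 12)/6 = 66/6 = 11
te_C = (9 + 4·12 + 15)/6 = 72/6 = 12
te_D = (8 + 4·12 + 28)/6 = 84/6 = 14
te_E = (1 + 4·4 + 13)/6 = 30/6 = 5
te_F = (12 + 4·13 + 14)/6 = 78/6 = 13
te_G = (1 + 4·4 + 7)/6 = 24/6 = 4
te_H = (8 + 4·11 + 14)/6 = 66/6 = 11

Forward pass:
ES_A = 0; EF_A = 6
ES_B = 0; EF_B = 11
ES_C = max(EF_A=6, EF_B=11) = 11; EF_C = 11+12 = 23
ES_D = max(EF_A=6, EF_B=11) = 11; EF_D = 11+14 = 25
ES_E = 6; EF_E = 6+5 = 11
ES_F = max(EF_A=6, EF_D=25) = 25; EF_F = 25+13 = 38
ES_G = max(EF_C=23, EF_E=11) = 23; EF_G = 23+4 = 27
ES_H = max(EF_A=6, EF_F=38, EF_G=27) = 38; EF_H = 38+11 = 49
Expected project duration μ = 49 days. Critical path: B → D → F → H.

49 days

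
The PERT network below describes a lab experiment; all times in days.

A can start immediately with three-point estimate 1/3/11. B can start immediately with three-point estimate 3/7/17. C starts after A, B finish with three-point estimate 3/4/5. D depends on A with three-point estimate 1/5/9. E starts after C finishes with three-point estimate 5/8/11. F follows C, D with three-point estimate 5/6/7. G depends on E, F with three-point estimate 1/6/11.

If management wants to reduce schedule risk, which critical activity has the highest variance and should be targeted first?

te_A = (1 + 4·3 + 11)/6 = 24/6 = 4; σ²_A = ((11−1)/6)² = 2.778
te_B = (3 + 4·7 + 17)/6 = 48/6 = 8; σ²_B = ((17−3)/6)² = 5.444
te_C = (3 + 4·4 + 5)/6 = 24/6 = 4; σ²_C = ((5−3)/6)² = 0.111
te_D = (1 + 4·5 + 9)/6 = 30/6 = 5; σ²_D = ((9−1)/6)² = 1.778
te_E = (5 + 4·8 + 11)/6 = 48/6 = 8; σ²_E = ((11−5)/6)² = 1.000
te_F = (5 + 4·6 + 7)/6 = 36/6 = 6; σ²_F = ((7−5)/6)² = 0.111
te_G = (1 + 4·6 + 11)/6 = 36/6 = 6; σ²_G = ((11−1)/6)² = 2.778

Forward pass:
ES_A = 0; EF_A = 4
ES_B = 0; EF_B = 8
ES_C = max(EF_A=4, EF_B=8) = 8; EF_C = 8+4 = 12
ES_D = 4; EF_D = 4+5 = 9
ES_E = 12; EF_E = 12+8 = 20
ES_F = max(EF_C=12, EF_D=9) = 12; EF_F = 12+6 = 18
ES_G = max(EF_E=20, EF_F=18) = 20; EF_G = 20+6 = 26
Expected project duration μ = 26 days. Critical path: B → C → E → G.

Variances on critical path: σ²_B=5.444, σ²_C=0.111, σ²_E=1.000, σ²_G=2.778.
Largest is σ²_B = 5.444.

B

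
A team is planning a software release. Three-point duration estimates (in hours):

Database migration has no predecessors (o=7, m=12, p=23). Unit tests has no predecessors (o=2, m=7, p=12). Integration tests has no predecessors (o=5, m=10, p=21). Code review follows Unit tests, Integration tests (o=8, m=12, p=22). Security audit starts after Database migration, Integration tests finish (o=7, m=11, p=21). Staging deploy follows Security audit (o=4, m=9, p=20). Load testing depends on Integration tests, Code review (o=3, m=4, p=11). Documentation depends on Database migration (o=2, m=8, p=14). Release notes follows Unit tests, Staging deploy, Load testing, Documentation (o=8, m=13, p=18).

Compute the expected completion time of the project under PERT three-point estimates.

48 hours

te_Database migration = (7 + 4·12 + 23)/6 = 78/6 = 13
te_Unit tests = (2 + 4·7 + 12)/6 = 42/6 = 7
te_Integration tests = (5 + 4·10 + 21)/6 = 66/6 = 11
te_Code review = (8 + 4·12 + 22)/6 = 78/6 = 13
te_Security audit = (7 + 4·11 + 21)/6 = 72/6 = 12
te_Staging deploy = (4 + 4·9 + 20)/6 = 60/6 = 10
te_Load testing = (3 + 4·4 + 11)/6 = 30/6 = 5
te_Documentation = (2 + 4·8 + 14)/6 = 48/6 = 8
te_Release notes = (8 + 4·13 + 18)/6 = 78/6 = 13

Forward pass:
ES_Database migration = 0; EF_Database migration = 13
ES_Unit tests = 0; EF_Unit tests = 7
ES_Integration tests = 0; EF_Integration tests = 11
ES_Code review = max(EF_Unit tests=7, EF_Integration tests=11) = 11; EF_Code review = 11+13 = 24
ES_Security audit = max(EF_Database migration=13, EF_Integration tests=11) = 13; EF_Security audit = 13+12 = 25
ES_Staging deploy = 25; EF_Staging deploy = 25+10 = 35
ES_Load testing = max(EF_Integration tests=11, EF_Code review=24) = 24; EF_Load testing = 24+5 = 29
ES_Documentation = 13; EF_Documentation = 13+8 = 21
ES_Release notes = max(EF_Unit tests=7, EF_Staging deploy=35, EF_Load testing=29, EF_Documentation=21) = 35; EF_Release notes = 35+13 = 48
Expected project duration μ = 48 hours. Critical path: Database migration → Security audit → Staging deploy → Release notes.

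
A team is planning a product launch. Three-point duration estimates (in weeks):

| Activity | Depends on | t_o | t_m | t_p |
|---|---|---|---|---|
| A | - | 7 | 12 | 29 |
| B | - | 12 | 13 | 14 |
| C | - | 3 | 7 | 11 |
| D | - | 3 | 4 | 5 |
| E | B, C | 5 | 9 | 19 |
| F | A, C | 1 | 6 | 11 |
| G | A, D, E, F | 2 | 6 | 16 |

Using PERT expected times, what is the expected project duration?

te_A = (7 + 4·12 + 29)/6 = 84/6 = 14
te_B = (12 + 4·13 + 14)/6 = 78/6 = 13
te_C = (3 + 4·7 + 11)/6 = 42/6 = 7
te_D = (3 + 4·4 + 5)/6 = 24/6 = 4
te_E = (5 + 4·9 + 19)/6 = 60/6 = 10
te_F = (1 + 4·6 + 11)/6 = 36/6 = 6
te_G = (2 + 4·6 + 16)/6 = 42/6 = 7

Forward pass:
ES_A = 0; EF_A = 14
ES_B = 0; EF_B = 13
ES_C = 0; EF_C = 7
ES_D = 0; EF_D = 4
ES_E = max(EF_B=13, EF_C=7) = 13; EF_E = 13+10 = 23
ES_F = max(EF_A=14, EF_C=7) = 14; EF_F = 14+6 = 20
ES_G = max(EF_A=14, EF_D=4, EF_E=23, EF_F=20) = 23; EF_G = 23+7 = 30
Expected project duration μ = 30 weeks. Critical path: B → E → G.

30 weeks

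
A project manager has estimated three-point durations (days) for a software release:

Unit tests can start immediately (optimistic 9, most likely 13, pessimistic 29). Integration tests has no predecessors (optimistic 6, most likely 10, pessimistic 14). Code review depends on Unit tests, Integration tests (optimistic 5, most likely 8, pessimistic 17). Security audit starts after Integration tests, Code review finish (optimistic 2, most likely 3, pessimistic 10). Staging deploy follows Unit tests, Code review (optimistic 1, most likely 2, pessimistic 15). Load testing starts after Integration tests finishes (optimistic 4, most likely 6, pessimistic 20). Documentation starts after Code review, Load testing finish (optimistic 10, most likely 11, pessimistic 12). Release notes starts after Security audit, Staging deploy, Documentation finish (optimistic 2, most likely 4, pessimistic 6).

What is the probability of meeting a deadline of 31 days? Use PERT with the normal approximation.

te_Unit tests = (9 + 4·13 + 29)/6 = 90/6 = 15; σ²_Unit tests = ((29−9)/6)² = 11.111
te_Integration tests = (6 + 4·10 + 14)/6 = 60/6 = 10; σ²_Integration tests = ((14−6)/6)² = 1.778
te_Code review = (5 + 4·8 + 17)/6 = 54/6 = 9; σ²_Code review = ((17−5)/6)² = 4.000
te_Security audit = (2 + 4·3 + 10)/6 = 24/6 = 4; σ²_Security audit = ((10−2)/6)² = 1.778
te_Staging deploy = (1 + 4·2 + 15)/6 = 24/6 = 4; σ²_Staging deploy = ((15−1)/6)² = 5.444
te_Load testing = (4 + 4·6 + 20)/6 = 48/6 = 8; σ²_Load testing = ((20−4)/6)² = 7.111
te_Documentation = (10 + 4·11 + 12)/6 = 66/6 = 11; σ²_Documentation = ((12−10)/6)² = 0.111
te_Release notes = (2 + 4·4 + 6)/6 = 24/6 = 4; σ²_Release notes = ((6−2)/6)² = 0.444

Forward pass:
ES_Unit tests = 0; EF_Unit tests = 15
ES_Integration tests = 0; EF_Integration tests = 10
ES_Code review = max(EF_Unit tests=15, EF_Integration tests=10) = 15; EF_Code review = 15+9 = 24
ES_Security audit = max(EF_Integration tests=10, EF_Code review=24) = 24; EF_Security audit = 24+4 = 28
ES_Staging deploy = max(EF_Unit tests=15, EF_Code review=24) = 24; EF_Staging deploy = 24+4 = 28
ES_Load testing = 10; EF_Load testing = 10+8 = 18
ES_Documentation = max(EF_Code review=24, EF_Load testing=18) = 24; EF_Documentation = 24+11 = 35
ES_Release notes = max(EF_Security audit=28, EF_Staging deploy=28, EF_Documentation=35) = 35; EF_Release notes = 35+4 = 39
Expected project duration μ = 39 days. Critical path: Unit tests → Code review → Documentation → Release notes.

Variance along critical path = 11.111 + 4.000 + 0.111 + 0.444 = 15.667; σ = √15.667 = 3.958 days.
Z = (31 − 39) / 3.958 = -2.021
P(T ≤ 31) = Φ(-2.021) ≈ 0.022

0.022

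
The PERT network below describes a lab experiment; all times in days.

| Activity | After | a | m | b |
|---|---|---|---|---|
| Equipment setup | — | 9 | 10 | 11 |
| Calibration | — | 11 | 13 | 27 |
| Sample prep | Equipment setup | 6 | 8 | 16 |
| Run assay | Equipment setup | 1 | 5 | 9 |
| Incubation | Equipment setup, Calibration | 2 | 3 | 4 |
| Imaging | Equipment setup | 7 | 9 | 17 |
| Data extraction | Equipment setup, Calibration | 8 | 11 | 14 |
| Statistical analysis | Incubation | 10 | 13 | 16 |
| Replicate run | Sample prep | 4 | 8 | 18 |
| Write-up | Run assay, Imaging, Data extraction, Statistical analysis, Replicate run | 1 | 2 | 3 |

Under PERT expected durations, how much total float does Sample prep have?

3 days

te_Equipment setup = (9 + 4·10 + 11)/6 = 60/6 = 10
te_Calibration = (11 + 4·13 + 27)/6 = 90/6 = 15
te_Sample prep = (6 + 4·8 + 16)/6 = 54/6 = 9
te_Run assay = (1 + 4·5 + 9)/6 = 30/6 = 5
te_Incubation = (2 + 4·3 + 4)/6 = 18/6 = 3
te_Imaging = (7 + 4·9 + 17)/6 = 60/6 = 10
te_Data extraction = (8 + 4·11 + 14)/6 = 66/6 = 11
te_Statistical analysis = (10 + 4·13 + 16)/6 = 78/6 = 13
te_Replicate run = (4 + 4·8 + 18)/6 = 54/6 = 9
te_Write-up = (1 + 4·2 + 3)/6 = 12/6 = 2

Forward pass:
ES_Equipment setup = 0; EF_Equipment setup = 10
ES_Calibration = 0; EF_Calibration = 15
ES_Sample prep = 10; EF_Sample prep = 10+9 = 19
ES_Run assay = 10; EF_Run assay = 10+5 = 15
ES_Incubation = max(EF_Equipment setup=10, EF_Calibration=15) = 15; EF_Incubation = 15+3 = 18
ES_Imaging = 10; EF_Imaging = 10+10 = 20
ES_Data extraction = max(EF_Equipment setup=10, EF_Calibration=15) = 15; EF_Data extraction = 15+11 = 26
ES_Statistical analysis = 18; EF_Statistical analysis = 18+13 = 31
ES_Replicate run = 19; EF_Replicate run = 19+9 = 28
ES_Write-up = max(EF_Run assay=15, EF_Imaging=20, EF_Data extraction=26, EF_Statistical analysis=31, EF_Replicate run=28) = 31; EF_Write-up = 31+2 = 33
Expected project duration μ = 33 days. Critical path: Calibration → Incubation → Statistical analysis → Write-up.

Backward pass:
LF_Write-up = 33; LS_Write-up = 33−2 = 31
LF_Replicate run = LS_Write-up = 31; LS_Replicate run = 31−9 = 22
LF_Statistical analysis = LS_Write-up = 31; LS_Statistical analysis = 31−13 = 18
LF_Data extraction = LS_Write-up = 31; LS_Data extraction = 31−11 = 20
LF_Imaging = LS_Write-up = 31; LS_Imaging = 31−10 = 21
LF_Incubation = LS_Statistical analysis = 18; LS_Incubation = 18−3 = 15
LF_Run assay = LS_Write-up = 31; LS_Run assay = 31−5 = 26
LF_Sample prep = LS_Replicate run = 22; LS_Sample prep = 22−9 = 13
LF_Calibration = min(LS_Incubation=15, LS_Data extraction=20) = 15; LS_Calibration = 15−15 = 0
LF_Equipment setup = min(LS_Sample prep=13, LS_Run assay=26, LS_Incubation=15, LS_Imaging=21, LS_Data extraction=20) = 13; LS_Equipment setup = 13−10 = 3
Slack_Sample prep = LS_Sample prep − ES_Sample prep = 13 − 10 = 3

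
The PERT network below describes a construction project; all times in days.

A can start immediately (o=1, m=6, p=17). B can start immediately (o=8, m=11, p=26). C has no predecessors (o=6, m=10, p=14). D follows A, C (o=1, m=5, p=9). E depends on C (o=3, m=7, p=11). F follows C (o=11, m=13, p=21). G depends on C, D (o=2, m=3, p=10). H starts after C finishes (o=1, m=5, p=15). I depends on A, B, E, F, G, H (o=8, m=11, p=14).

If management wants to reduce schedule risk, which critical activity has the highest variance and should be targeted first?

F

te_A = (1 + 4·6 + 17)/6 = 42/6 = 7; σ²_A = ((17−1)/6)² = 7.111
te_B = (8 + 4·11 + 26)/6 = 78/6 = 13; σ²_B = ((26−8)/6)² = 9.000
te_C = (6 + 4·10 + 14)/6 = 60/6 = 10; σ²_C = ((14−6)/6)² = 1.778
te_D = (1 + 4·5 + 9)/6 = 30/6 = 5; σ²_D = ((9−1)/6)² = 1.778
te_E = (3 + 4·7 + 11)/6 = 42/6 = 7; σ²_E = ((11−3)/6)² = 1.778
te_F = (11 + 4·13 + 21)/6 = 84/6 = 14; σ²_F = ((21−11)/6)² = 2.778
te_G = (2 + 4·3 + 10)/6 = 24/6 = 4; σ²_G = ((10−2)/6)² = 1.778
te_H = (1 + 4·5 + 15)/6 = 36/6 = 6; σ²_H = ((15−1)/6)² = 5.444
te_I = (8 + 4·11 + 14)/6 = 66/6 = 11; σ²_I = ((14−8)/6)² = 1.000

Forward pass:
ES_A = 0; EF_A = 7
ES_B = 0; EF_B = 13
ES_C = 0; EF_C = 10
ES_D = max(EF_A=7, EF_C=10) = 10; EF_D = 10+5 = 15
ES_E = 10; EF_E = 10+7 = 17
ES_F = 10; EF_F = 10+14 = 24
ES_G = max(EF_C=10, EF_D=15) = 15; EF_G = 15+4 = 19
ES_H = 10; EF_H = 10+6 = 16
ES_I = max(EF_A=7, EF_B=13, EF_E=17, EF_F=24, EF_G=19, EF_H=16) = 24; EF_I = 24+11 = 35
Expected project duration μ = 35 days. Critical path: C → F → I.

Variances on critical path: σ²_C=1.778, σ²_F=2.778, σ²_I=1.000.
Largest is σ²_F = 2.778.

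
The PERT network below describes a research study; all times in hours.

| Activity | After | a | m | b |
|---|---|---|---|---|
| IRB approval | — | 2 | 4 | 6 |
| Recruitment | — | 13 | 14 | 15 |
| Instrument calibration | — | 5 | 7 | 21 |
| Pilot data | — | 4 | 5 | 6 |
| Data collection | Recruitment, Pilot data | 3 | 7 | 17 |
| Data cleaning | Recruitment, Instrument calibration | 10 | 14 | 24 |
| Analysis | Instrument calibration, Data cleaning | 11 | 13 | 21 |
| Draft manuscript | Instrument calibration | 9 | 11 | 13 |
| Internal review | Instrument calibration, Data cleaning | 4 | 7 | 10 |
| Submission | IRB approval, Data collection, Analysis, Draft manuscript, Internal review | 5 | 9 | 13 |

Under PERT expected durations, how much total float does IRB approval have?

39 hours

te_IRB approval = (2 + 4·4 + 6)/6 = 24/6 = 4
te_Recruitment = (13 + 4·14 + 15)/6 = 84/6 = 14
te_Instrument calibration = (5 + 4·7 + 21)/6 = 54/6 = 9
te_Pilot data = (4 + 4·5 + 6)/6 = 30/6 = 5
te_Data collection = (3 + 4·7 + 17)/6 = 48/6 = 8
te_Data cleaning = (10 + 4·14 + 24)/6 = 90/6 = 15
te_Analysis = (11 + 4·13 + 21)/6 = 84/6 = 14
te_Draft manuscript = (9 + 4·11 + 13)/6 = 66/6 = 11
te_Internal review = (4 + 4·7 + 10)/6 = 42/6 = 7
te_Submission = (5 + 4·9 + 13)/6 = 54/6 = 9

Forward pass:
ES_IRB approval = 0; EF_IRB approval = 4
ES_Recruitment = 0; EF_Recruitment = 14
ES_Instrument calibration = 0; EF_Instrument calibration = 9
ES_Pilot data = 0; EF_Pilot data = 5
ES_Data collection = max(EF_Recruitment=14, EF_Pilot data=5) = 14; EF_Data collection = 14+8 = 22
ES_Data cleaning = max(EF_Recruitment=14, EF_Instrument calibration=9) = 14; EF_Data cleaning = 14+15 = 29
ES_Analysis = max(EF_Instrument calibration=9, EF_Data cleaning=29) = 29; EF_Analysis = 29+14 = 43
ES_Draft manuscript = 9; EF_Draft manuscript = 9+11 = 20
ES_Internal review = max(EF_Instrument calibration=9, EF_Data cleaning=29) = 29; EF_Internal review = 29+7 = 36
ES_Submission = max(EF_IRB approval=4, EF_Data collection=22, EF_Analysis=43, EF_Draft manuscript=20, EF_Internal review=36) = 43; EF_Submission = 43+9 = 52
Expected project duration μ = 52 hours. Critical path: Recruitment → Data cleaning → Analysis → Submission.

Backward pass:
LF_Submission = 52; LS_Submission = 52−9 = 43
LF_Internal review = LS_Submission = 43; LS_Internal review = 43−7 = 36
LF_Draft manuscript = LS_Submission = 43; LS_Draft manuscript = 43−11 = 32
LF_Analysis = LS_Submission = 43; LS_Analysis = 43−14 = 29
LF_Data cleaning = min(LS_Analysis=29, LS_Internal review=36) = 29; LS_Data cleaning = 29−15 = 14
LF_Data collection = LS_Submission = 43; LS_Data collection = 43−8 = 35
LF_Pilot data = LS_Data collection = 35; LS_Pilot data = 35−5 = 30
LF_Instrument calibration = min(LS_Data cleaning=14, LS_Analysis=29, LS_Draft manuscript=32, LS_Internal review=36) = 14; LS_Instrument calibration = 14−9 = 5
LF_Recruitment = min(LS_Data collection=35, LS_Data cleaning=14) = 14; LS_Recruitment = 14−14 = 0
LF_IRB approval = LS_Submission = 43; LS_IRB approval = 43−4 = 39
Slack_IRB approval = LS_IRB approval − ES_IRB approval = 39 − 0 = 39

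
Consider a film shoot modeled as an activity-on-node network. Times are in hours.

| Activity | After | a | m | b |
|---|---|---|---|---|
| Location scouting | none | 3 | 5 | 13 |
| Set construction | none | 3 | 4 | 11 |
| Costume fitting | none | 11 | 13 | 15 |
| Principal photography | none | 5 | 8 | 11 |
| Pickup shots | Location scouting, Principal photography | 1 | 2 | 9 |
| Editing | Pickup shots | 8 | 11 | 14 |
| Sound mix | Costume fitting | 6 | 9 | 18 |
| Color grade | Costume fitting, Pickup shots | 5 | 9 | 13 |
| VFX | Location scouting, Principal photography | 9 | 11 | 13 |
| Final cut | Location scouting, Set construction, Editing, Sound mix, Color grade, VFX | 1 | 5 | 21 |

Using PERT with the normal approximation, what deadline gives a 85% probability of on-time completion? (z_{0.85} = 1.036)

34.1 hours

te_Location scouting = (3 + 4·5 + 13)/6 = 36/6 = 6; σ²_Location scouting = ((13−3)/6)² = 2.778
te_Set construction = (3 + 4·4 + 11)/6 = 30/6 = 5; σ²_Set construction = ((11−3)/6)² = 1.778
te_Costume fitting = (11 + 4·13 + 15)/6 = 78/6 = 13; σ²_Costume fitting = ((15−11)/6)² = 0.444
te_Principal photography = (5 + 4·8 + 11)/6 = 48/6 = 8; σ²_Principal photography = ((11−5)/6)² = 1.000
te_Pickup shots = (1 + 4·2 + 9)/6 = 18/6 = 3; σ²_Pickup shots = ((9−1)/6)² = 1.778
te_Editing = (8 + 4·11 + 14)/6 = 66/6 = 11; σ²_Editing = ((14−8)/6)² = 1.000
te_Sound mix = (6 + 4·9 + 18)/6 = 60/6 = 10; σ²_Sound mix = ((18−6)/6)² = 4.000
te_Color grade = (5 + 4·9 + 13)/6 = 54/6 = 9; σ²_Color grade = ((13−5)/6)² = 1.778
te_VFX = (9 + 4·11 + 13)/6 = 66/6 = 11; σ²_VFX = ((13−9)/6)² = 0.444
te_Final cut = (1 + 4·5 + 21)/6 = 42/6 = 7; σ²_Final cut = ((21−1)/6)² = 11.111

Forward pass:
ES_Location scouting = 0; EF_Location scouting = 6
ES_Set construction = 0; EF_Set construction = 5
ES_Costume fitting = 0; EF_Costume fitting = 13
ES_Principal photography = 0; EF_Principal photography = 8
ES_Pickup shots = max(EF_Location scouting=6, EF_Principal photography=8) = 8; EF_Pickup shots = 8+3 = 11
ES_Editing = 11; EF_Editing = 11+11 = 22
ES_Sound mix = 13; EF_Sound mix = 13+10 = 23
ES_Color grade = max(EF_Costume fitting=13, EF_Pickup shots=11) = 13; EF_Color grade = 13+9 = 22
ES_VFX = max(EF_Location scouting=6, EF_Principal photography=8) = 8; EF_VFX = 8+11 = 19
ES_Final cut = max(EF_Location scouting=6, EF_Set construction=5, EF_Editing=22, EF_Sound mix=23, EF_Color grade=22, EF_VFX=19) = 23; EF_Final cut = 23+7 = 30
Expected project duration μ = 30 hours. Critical path: Costume fitting → Sound mix → Final cut.

Variance along critical path = 0.444 + 4.000 + 11.111 = 15.556; σ = 3.944 hours.
D = μ + z·σ = 30 + 1.036·3.944 = 34.1 hours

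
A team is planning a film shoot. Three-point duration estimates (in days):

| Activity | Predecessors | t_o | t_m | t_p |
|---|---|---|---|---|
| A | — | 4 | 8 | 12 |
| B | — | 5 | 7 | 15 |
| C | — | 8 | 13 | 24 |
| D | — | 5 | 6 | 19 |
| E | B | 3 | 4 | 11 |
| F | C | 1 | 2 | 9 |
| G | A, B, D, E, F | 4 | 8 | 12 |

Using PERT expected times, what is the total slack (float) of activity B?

4 days

te_A = (4 + 4·8 + 12)/6 = 48/6 = 8
te_B = (5 + 4·7 + 15)/6 = 48/6 = 8
te_C = (8 + 4·13 + 24)/6 = 84/6 = 14
te_D = (5 + 4·6 + 19)/6 = 48/6 = 8
te_E = (3 + 4·4 + 11)/6 = 30/6 = 5
te_F = (1 + 4·2 + 9)/6 = 18/6 = 3
te_G = (4 + 4·8 + 12)/6 = 48/6 = 8

Forward pass:
ES_A = 0; EF_A = 8
ES_B = 0; EF_B = 8
ES_C = 0; EF_C = 14
ES_D = 0; EF_D = 8
ES_E = 8; EF_E = 8+5 = 13
ES_F = 14; EF_F = 14+3 = 17
ES_G = max(EF_A=8, EF_B=8, EF_D=8, EF_E=13, EF_F=17) = 17; EF_G = 17+8 = 25
Expected project duration μ = 25 days. Critical path: C → F → G.

Backward pass:
LF_G = 25; LS_G = 25−8 = 17
LF_F = LS_G = 17; LS_F = 17−3 = 14
LF_E = LS_G = 17; LS_E = 17−5 = 12
LF_D = LS_G = 17; LS_D = 17−8 = 9
LF_C = LS_F = 14; LS_C = 14−14 = 0
LF_B = min(LS_E=12, LS_G=17) = 12; LS_B = 12−8 = 4
LF_A = LS_G = 17; LS_A = 17−8 = 9
Slack_B = LS_B − ES_B = 4 − 0 = 4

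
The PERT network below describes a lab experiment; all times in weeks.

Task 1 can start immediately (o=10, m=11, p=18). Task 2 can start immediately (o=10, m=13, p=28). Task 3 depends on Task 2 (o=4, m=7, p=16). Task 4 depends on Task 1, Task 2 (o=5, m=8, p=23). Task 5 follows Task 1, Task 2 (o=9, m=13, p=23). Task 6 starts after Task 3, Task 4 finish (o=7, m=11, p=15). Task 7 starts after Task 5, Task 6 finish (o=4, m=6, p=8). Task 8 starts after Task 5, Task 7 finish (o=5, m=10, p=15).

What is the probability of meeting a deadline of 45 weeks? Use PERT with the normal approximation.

0.072

te_Task 1 = (10 + 4·11 + 18)/6 = 72/6 = 12; σ²_Task 1 = ((18−10)/6)² = 1.778
te_Task 2 = (10 + 4·13 + 28)/6 = 90/6 = 15; σ²_Task 2 = ((28−10)/6)² = 9.000
te_Task 3 = (4 + 4·7 + 16)/6 = 48/6 = 8; σ²_Task 3 = ((16−4)/6)² = 4.000
te_Task 4 = (5 + 4·8 + 23)/6 = 60/6 = 10; σ²_Task 4 = ((23−5)/6)² = 9.000
te_Task 5 = (9 + 4·13 + 23)/6 = 84/6 = 14; σ²_Task 5 = ((23−9)/6)² = 5.444
te_Task 6 = (7 + 4·11 + 15)/6 = 66/6 = 11; σ²_Task 6 = ((15−7)/6)² = 1.778
te_Task 7 = (4 + 4·6 + 8)/6 = 36/6 = 6; σ²_Task 7 = ((8−4)/6)² = 0.444
te_Task 8 = (5 + 4·10 + 15)/6 = 60/6 = 10; σ²_Task 8 = ((15−5)/6)² = 2.778

Forward pass:
ES_Task 1 = 0; EF_Task 1 = 12
ES_Task 2 = 0; EF_Task 2 = 15
ES_Task 3 = 15; EF_Task 3 = 15+8 = 23
ES_Task 4 = max(EF_Task 1=12, EF_Task 2=15) = 15; EF_Task 4 = 15+10 = 25
ES_Task 5 = max(EF_Task 1=12, EF_Task 2=15) = 15; EF_Task 5 = 15+14 = 29
ES_Task 6 = max(EF_Task 3=23, EF_Task 4=25) = 25; EF_Task 6 = 25+11 = 36
ES_Task 7 = max(EF_Task 5=29, EF_Task 6=36) = 36; EF_Task 7 = 36+6 = 42
ES_Task 8 = max(EF_Task 5=29, EF_Task 7=42) = 42; EF_Task 8 = 42+10 = 52
Expected project duration μ = 52 weeks. Critical path: Task 2 → Task 4 → Task 6 → Task 7 → Task 8.

Variance along critical path = 9.000 + 9.000 + 1.778 + 0.444 + 2.778 = 23.000; σ = √23.000 = 4.796 weeks.
Z = (45 − 52) / 4.796 = -1.460
P(T ≤ 45) = Φ(-1.460) ≈ 0.072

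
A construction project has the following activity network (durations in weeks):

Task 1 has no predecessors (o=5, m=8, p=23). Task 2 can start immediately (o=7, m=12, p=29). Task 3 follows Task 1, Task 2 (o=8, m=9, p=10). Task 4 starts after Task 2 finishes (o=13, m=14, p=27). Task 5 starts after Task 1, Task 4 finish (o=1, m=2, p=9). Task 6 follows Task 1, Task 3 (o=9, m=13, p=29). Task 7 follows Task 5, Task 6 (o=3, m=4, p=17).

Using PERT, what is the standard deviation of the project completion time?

te_Task 1 = (5 + 4·8 + 23)/6 = 60/6 = 10; σ²_Task 1 = ((23−5)/6)² = 9.000
te_Task 2 = (7 + 4·12 + 29)/6 = 84/6 = 14; σ²_Task 2 = ((29−7)/6)² = 13.444
te_Task 3 = (8 + 4·9 + 10)/6 = 54/6 = 9; σ²_Task 3 = ((10−8)/6)² = 0.111
te_Task 4 = (13 + 4·14 + 27)/6 = 96/6 = 16; σ²_Task 4 = ((27−13)/6)² = 5.444
te_Task 5 = (1 + 4·2 + 9)/6 = 18/6 = 3; σ²_Task 5 = ((9−1)/6)² = 1.778
te_Task 6 = (9 + 4·13 + 29)/6 = 90/6 = 15; σ²_Task 6 = ((29−9)/6)² = 11.111
te_Task 7 = (3 + 4·4 + 17)/6 = 36/6 = 6; σ²_Task 7 = ((17−3)/6)² = 5.444

Forward pass:
ES_Task 1 = 0; EF_Task 1 = 10
ES_Task 2 = 0; EF_Task 2 = 14
ES_Task 3 = max(EF_Task 1=10, EF_Task 2=14) = 14; EF_Task 3 = 14+9 = 23
ES_Task 4 = 14; EF_Task 4 = 14+16 = 30
ES_Task 5 = max(EF_Task 1=10, EF_Task 4=30) = 30; EF_Task 5 = 30+3 = 33
ES_Task 6 = max(EF_Task 1=10, EF_Task 3=23) = 23; EF_Task 6 = 23+15 = 38
ES_Task 7 = max(EF_Task 5=33, EF_Task 6=38) = 38; EF_Task 7 = 38+6 = 44
Expected project duration μ = 44 weeks. Critical path: Task 2 → Task 3 → Task 6 → Task 7.

Variance along critical path = 13.444 + 0.111 + 11.111 + 5.444 = 30.111
σ = √30.111 = 5.487 weeks

5.49 weeks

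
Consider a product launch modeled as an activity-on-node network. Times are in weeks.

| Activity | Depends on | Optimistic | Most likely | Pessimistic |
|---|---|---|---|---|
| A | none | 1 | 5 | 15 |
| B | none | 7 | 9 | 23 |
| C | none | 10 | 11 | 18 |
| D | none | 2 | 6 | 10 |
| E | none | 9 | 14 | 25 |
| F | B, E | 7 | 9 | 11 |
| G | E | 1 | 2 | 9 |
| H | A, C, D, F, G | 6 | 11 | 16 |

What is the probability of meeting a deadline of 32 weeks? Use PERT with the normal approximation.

te_A = (1 + 4·5 + 15)/6 = 36/6 = 6; σ²_A = ((15−1)/6)² = 5.444
te_B = (7 + 4·9 + 23)/6 = 66/6 = 11; σ²_B = ((23−7)/6)² = 7.111
te_C = (10 + 4·11 + 18)/6 = 72/6 = 12; σ²_C = ((18−10)/6)² = 1.778
te_D = (2 + 4·6 + 10)/6 = 36/6 = 6; σ²_D = ((10−2)/6)² = 1.778
te_E = (9 + 4·14 + 25)/6 = 90/6 = 15; σ²_E = ((25−9)/6)² = 7.111
te_F = (7 + 4·9 + 11)/6 = 54/6 = 9; σ²_F = ((11−7)/6)² = 0.444
te_G = (1 + 4·2 + 9)/6 = 18/6 = 3; σ²_G = ((9−1)/6)² = 1.778
te_H = (6 + 4·11 + 16)/6 = 66/6 = 11; σ²_H = ((16−6)/6)² = 2.778

Forward pass:
ES_A = 0; EF_A = 6
ES_B = 0; EF_B = 11
ES_C = 0; EF_C = 12
ES_D = 0; EF_D = 6
ES_E = 0; EF_E = 15
ES_F = max(EF_B=11, EF_E=15) = 15; EF_F = 15+9 = 24
ES_G = 15; EF_G = 15+3 = 18
ES_H = max(EF_A=6, EF_C=12, EF_D=6, EF_F=24, EF_G=18) = 24; EF_H = 24+11 = 35
Expected project duration μ = 35 weeks. Critical path: E → F → H.

Variance along critical path = 7.111 + 0.444 + 2.778 = 10.333; σ = √10.333 = 3.215 weeks.
Z = (32 − 35) / 3.215 = -0.933
P(T ≤ 32) = Φ(-0.933) ≈ 0.175

0.175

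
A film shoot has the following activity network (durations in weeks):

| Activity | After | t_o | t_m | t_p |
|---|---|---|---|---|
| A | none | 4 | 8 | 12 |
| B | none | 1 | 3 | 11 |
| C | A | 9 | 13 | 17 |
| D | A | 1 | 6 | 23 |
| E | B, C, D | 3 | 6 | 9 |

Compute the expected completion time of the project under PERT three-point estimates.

te_A = (4 + 4·8 + 12)/6 = 48/6 = 8
te_B = (1 + 4·3 + 11)/6 = 24/6 = 4
te_C = (9 + 4·13 + 17)/6 = 78/6 = 13
te_D = (1 + 4·6 + 23)/6 = 48/6 = 8
te_E = (3 + 4·6 + 9)/6 = 36/6 = 6

Forward pass:
ES_A = 0; EF_A = 8
ES_B = 0; EF_B = 4
ES_C = 8; EF_C = 8+13 = 21
ES_D = 8; EF_D = 8+8 = 16
ES_E = max(EF_B=4, EF_C=21, EF_D=16) = 21; EF_E = 21+6 = 27
Expected project duration μ = 27 weeks. Critical path: A → C → E.

27 weeks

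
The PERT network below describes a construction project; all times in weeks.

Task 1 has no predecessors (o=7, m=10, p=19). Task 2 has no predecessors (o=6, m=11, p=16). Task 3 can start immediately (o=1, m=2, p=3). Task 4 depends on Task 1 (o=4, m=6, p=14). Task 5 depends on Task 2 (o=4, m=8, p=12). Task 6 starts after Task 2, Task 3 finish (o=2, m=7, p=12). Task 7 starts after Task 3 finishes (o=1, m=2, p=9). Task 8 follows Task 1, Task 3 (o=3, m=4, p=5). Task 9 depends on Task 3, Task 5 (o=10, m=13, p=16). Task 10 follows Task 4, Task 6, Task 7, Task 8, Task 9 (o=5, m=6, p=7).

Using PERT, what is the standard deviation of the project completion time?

2.38 weeks

te_Task 1 = (7 + 4·10 + 19)/6 = 66/6 = 11; σ²_Task 1 = ((19−7)/6)² = 4.000
te_Task 2 = (6 + 4·11 + 16)/6 = 66/6 = 11; σ²_Task 2 = ((16−6)/6)² = 2.778
te_Task 3 = (1 + 4·2 + 3)/6 = 12/6 = 2; σ²_Task 3 = ((3−1)/6)² = 0.111
te_Task 4 = (4 + 4·6 + 14)/6 = 42/6 = 7; σ²_Task 4 = ((14−4)/6)² = 2.778
te_Task 5 = (4 + 4·8 + 12)/6 = 48/6 = 8; σ²_Task 5 = ((12−4)/6)² = 1.778
te_Task 6 = (2 + 4·7 + 12)/6 = 42/6 = 7; σ²_Task 6 = ((12−2)/6)² = 2.778
te_Task 7 = (1 + 4·2 + 9)/6 = 18/6 = 3; σ²_Task 7 = ((9−1)/6)² = 1.778
te_Task 8 = (3 + 4·4 + 5)/6 = 24/6 = 4; σ²_Task 8 = ((5−3)/6)² = 0.111
te_Task 9 = (10 + 4·13 + 16)/6 = 78/6 = 13; σ²_Task 9 = ((16−10)/6)² = 1.000
te_Task 10 = (5 + 4·6 + 7)/6 = 36/6 = 6; σ²_Task 10 = ((7−5)/6)² = 0.111

Forward pass:
ES_Task 1 = 0; EF_Task 1 = 11
ES_Task 2 = 0; EF_Task 2 = 11
ES_Task 3 = 0; EF_Task 3 = 2
ES_Task 4 = 11; EF_Task 4 = 11+7 = 18
ES_Task 5 = 11; EF_Task 5 = 11+8 = 19
ES_Task 6 = max(EF_Task 2=11, EF_Task 3=2) = 11; EF_Task 6 = 11+7 = 18
ES_Task 7 = 2; EF_Task 7 = 2+3 = 5
ES_Task 8 = max(EF_Task 1=11, EF_Task 3=2) = 11; EF_Task 8 = 11+4 = 15
ES_Task 9 = max(EF_Task 3=2, EF_Task 5=19) = 19; EF_Task 9 = 19+13 = 32
ES_Task 10 = max(EF_Task 4=18, EF_Task 6=18, EF_Task 7=5, EF_Task 8=15, EF_Task 9=32) = 32; EF_Task 10 = 32+6 = 38
Expected project duration μ = 38 weeks. Critical path: Task 2 → Task 5 → Task 9 → Task 10.

Variance along critical path = 2.778 + 1.778 + 1.000 + 0.111 = 5.667
σ = √5.667 = 2.380 weeks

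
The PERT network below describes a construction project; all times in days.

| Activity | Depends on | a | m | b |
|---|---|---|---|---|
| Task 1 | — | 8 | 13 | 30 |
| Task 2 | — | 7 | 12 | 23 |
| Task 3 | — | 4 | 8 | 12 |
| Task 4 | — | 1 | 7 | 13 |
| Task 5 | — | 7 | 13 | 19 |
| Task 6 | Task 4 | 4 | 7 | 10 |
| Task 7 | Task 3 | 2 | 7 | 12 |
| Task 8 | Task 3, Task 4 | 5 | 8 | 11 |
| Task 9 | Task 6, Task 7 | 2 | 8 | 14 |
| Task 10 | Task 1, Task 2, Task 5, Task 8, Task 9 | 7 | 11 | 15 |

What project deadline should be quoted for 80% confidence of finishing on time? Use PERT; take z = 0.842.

te_Task 1 = (8 + 4·13 + 30)/6 = 90/6 = 15; σ²_Task 1 = ((30−8)/6)² = 13.444
te_Task 2 = (7 + 4·12 + 23)/6 = 78/6 = 13; σ²_Task 2 = ((23−7)/6)² = 7.111
te_Task 3 = (4 + 4·8 + 12)/6 = 48/6 = 8; σ²_Task 3 = ((12−4)/6)² = 1.778
te_Task 4 = (1 + 4·7 + 13)/6 = 42/6 = 7; σ²_Task 4 = ((13−1)/6)² = 4.000
te_Task 5 = (7 + 4·13 + 19)/6 = 78/6 = 13; σ²_Task 5 = ((19−7)/6)² = 4.000
te_Task 6 = (4 + 4·7 + 10)/6 = 42/6 = 7; σ²_Task 6 = ((10−4)/6)² = 1.000
te_Task 7 = (2 + 4·7 + 12)/6 = 42/6 = 7; σ²_Task 7 = ((12−2)/6)² = 2.778
te_Task 8 = (5 + 4·8 + 11)/6 = 48/6 = 8; σ²_Task 8 = ((11−5)/6)² = 1.000
te_Task 9 = (2 + 4·8 + 14)/6 = 48/6 = 8; σ²_Task 9 = ((14−2)/6)² = 4.000
te_Task 10 = (7 + 4·11 + 15)/6 = 66/6 = 11; σ²_Task 10 = ((15−7)/6)² = 1.778

Forward pass:
ES_Task 1 = 0; EF_Task 1 = 15
ES_Task 2 = 0; EF_Task 2 = 13
ES_Task 3 = 0; EF_Task 3 = 8
ES_Task 4 = 0; EF_Task 4 = 7
ES_Task 5 = 0; EF_Task 5 = 13
ES_Task 6 = 7; EF_Task 6 = 7+7 = 14
ES_Task 7 = 8; EF_Task 7 = 8+7 = 15
ES_Task 8 = max(EF_Task 3=8, EF_Task 4=7) = 8; EF_Task 8 = 8+8 = 16
ES_Task 9 = max(EF_Task 6=14, EF_Task 7=15) = 15; EF_Task 9 = 15+8 = 23
ES_Task 10 = max(EF_Task 1=15, EF_Task 2=13, EF_Task 5=13, EF_Task 8=16, EF_Task 9=23) = 23; EF_Task 10 = 23+11 = 34
Expected project duration μ = 34 days. Critical path: Task 3 → Task 7 → Task 9 → Task 10.

Variance along critical path = 1.778 + 2.778 + 4.000 + 1.778 = 10.333; σ = 3.215 days.
D = μ + z·σ = 34 + 0.842·3.215 = 36.7 days

36.7 days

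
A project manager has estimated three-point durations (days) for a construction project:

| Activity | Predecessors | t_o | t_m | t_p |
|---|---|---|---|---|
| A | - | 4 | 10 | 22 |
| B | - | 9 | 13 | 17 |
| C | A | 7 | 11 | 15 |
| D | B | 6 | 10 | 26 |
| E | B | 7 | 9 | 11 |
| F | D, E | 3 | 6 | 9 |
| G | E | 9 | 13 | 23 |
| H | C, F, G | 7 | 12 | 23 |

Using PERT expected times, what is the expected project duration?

49 days

te_A = (4 + 4·10 + 22)/6 = 66/6 = 11
te_B = (9 + 4·13 + 17)/6 = 78/6 = 13
te_C = (7 + 4·11 + 15)/6 = 66/6 = 11
te_D = (6 + 4·10 + 26)/6 = 72/6 = 12
te_E = (7 + 4·9 + 11)/6 = 54/6 = 9
te_F = (3 + 4·6 + 9)/6 = 36/6 = 6
te_G = (9 + 4·13 + 23)/6 = 84/6 = 14
te_H = (7 + 4·12 + 23)/6 = 78/6 = 13

Forward pass:
ES_A = 0; EF_A = 11
ES_B = 0; EF_B = 13
ES_C = 11; EF_C = 11+11 = 22
ES_D = 13; EF_D = 13+12 = 25
ES_E = 13; EF_E = 13+9 = 22
ES_F = max(EF_D=25, EF_E=22) = 25; EF_F = 25+6 = 31
ES_G = 22; EF_G = 22+14 = 36
ES_H = max(EF_C=22, EF_F=31, EF_G=36) = 36; EF_H = 36+13 = 49
Expected project duration μ = 49 days. Critical path: B → E → G → H.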